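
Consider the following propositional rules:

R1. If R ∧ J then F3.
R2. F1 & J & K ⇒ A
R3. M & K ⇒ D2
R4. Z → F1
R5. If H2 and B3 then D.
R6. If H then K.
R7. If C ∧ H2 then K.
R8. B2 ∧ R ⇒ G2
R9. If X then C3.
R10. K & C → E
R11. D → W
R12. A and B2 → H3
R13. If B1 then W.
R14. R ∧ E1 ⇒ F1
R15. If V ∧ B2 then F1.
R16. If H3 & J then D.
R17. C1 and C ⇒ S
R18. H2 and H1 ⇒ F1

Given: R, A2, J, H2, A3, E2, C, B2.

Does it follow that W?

Forward chaining from the given facts derives: F3, K, G2, E.
Rules concluding W: R11 needs D; R13 needs B1 — none of these are established.

No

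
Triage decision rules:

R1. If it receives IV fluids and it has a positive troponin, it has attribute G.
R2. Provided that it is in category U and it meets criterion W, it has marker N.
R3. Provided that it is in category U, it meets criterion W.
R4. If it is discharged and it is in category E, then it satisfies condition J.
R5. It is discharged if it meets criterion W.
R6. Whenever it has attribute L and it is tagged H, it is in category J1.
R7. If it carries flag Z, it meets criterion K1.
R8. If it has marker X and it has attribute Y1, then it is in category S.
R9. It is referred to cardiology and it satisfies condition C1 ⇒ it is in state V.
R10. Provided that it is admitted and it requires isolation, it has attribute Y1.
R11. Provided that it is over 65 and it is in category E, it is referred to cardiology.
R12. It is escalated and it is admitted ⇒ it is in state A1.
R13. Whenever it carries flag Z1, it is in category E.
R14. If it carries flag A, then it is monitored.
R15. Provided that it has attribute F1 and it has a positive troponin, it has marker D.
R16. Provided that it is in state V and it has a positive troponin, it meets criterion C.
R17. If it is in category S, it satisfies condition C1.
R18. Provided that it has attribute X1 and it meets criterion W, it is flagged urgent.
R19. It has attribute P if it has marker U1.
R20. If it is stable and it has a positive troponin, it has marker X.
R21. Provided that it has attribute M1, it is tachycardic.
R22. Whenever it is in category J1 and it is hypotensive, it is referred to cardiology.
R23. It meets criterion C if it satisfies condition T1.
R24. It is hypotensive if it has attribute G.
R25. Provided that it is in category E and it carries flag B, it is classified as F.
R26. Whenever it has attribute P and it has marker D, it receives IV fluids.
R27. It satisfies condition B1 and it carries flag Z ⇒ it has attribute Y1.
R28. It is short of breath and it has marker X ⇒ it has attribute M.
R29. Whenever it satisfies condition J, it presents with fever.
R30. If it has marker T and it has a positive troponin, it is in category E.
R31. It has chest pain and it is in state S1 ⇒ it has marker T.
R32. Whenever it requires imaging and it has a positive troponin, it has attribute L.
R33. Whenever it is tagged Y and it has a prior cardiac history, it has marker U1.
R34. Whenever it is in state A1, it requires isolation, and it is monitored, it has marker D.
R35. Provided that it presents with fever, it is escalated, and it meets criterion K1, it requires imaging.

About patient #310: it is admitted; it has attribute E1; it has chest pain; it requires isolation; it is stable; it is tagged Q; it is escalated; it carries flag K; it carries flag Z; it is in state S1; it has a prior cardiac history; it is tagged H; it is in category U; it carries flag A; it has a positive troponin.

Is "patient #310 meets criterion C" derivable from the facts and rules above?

No

Forward chaining from the given facts derives: meets criterion W, is discharged, meets criterion K1, has attribute Y1, is in state A1, is monitored, has marker X, has marker T, has marker D, has marker N, is in category S, satisfies condition C1, is in category E, satisfies condition J, presents with fever, requires imaging, has attribute L, is in category J1.
Rules concluding "it meets criterion C": R16 needs "it is in state V"; R23 needs "it satisfies condition T1" — none of these are established.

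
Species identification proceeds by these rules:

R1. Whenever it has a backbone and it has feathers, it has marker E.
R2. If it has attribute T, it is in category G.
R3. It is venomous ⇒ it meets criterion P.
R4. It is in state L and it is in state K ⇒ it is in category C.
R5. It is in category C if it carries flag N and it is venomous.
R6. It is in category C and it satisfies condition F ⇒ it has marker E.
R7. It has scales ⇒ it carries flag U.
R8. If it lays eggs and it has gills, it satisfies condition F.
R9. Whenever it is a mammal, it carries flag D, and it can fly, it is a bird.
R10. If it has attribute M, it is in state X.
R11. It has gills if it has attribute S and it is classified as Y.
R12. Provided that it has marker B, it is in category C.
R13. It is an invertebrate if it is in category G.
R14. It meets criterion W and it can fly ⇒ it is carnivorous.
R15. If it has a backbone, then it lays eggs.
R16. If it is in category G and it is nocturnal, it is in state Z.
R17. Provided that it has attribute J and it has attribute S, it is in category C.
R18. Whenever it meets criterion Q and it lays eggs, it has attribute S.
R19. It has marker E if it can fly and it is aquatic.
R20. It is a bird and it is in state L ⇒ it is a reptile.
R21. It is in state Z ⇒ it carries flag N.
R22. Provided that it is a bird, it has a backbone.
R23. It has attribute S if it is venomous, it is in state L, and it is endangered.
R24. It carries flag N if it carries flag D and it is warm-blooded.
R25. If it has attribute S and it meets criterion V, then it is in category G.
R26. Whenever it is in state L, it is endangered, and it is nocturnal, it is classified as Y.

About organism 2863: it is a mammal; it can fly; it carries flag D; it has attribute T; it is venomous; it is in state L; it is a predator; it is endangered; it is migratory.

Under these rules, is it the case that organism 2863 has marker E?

Forward chaining from the given facts derives: is in category G, meets criterion P, is a bird, is an invertebrate, is a reptile, has a backbone, has attribute S, lays eggs.
Rules concluding "it has marker E": R1 needs "it has feathers"; R6 needs "it is in category C"; R19 needs "it is aquatic" — none of these are established.

No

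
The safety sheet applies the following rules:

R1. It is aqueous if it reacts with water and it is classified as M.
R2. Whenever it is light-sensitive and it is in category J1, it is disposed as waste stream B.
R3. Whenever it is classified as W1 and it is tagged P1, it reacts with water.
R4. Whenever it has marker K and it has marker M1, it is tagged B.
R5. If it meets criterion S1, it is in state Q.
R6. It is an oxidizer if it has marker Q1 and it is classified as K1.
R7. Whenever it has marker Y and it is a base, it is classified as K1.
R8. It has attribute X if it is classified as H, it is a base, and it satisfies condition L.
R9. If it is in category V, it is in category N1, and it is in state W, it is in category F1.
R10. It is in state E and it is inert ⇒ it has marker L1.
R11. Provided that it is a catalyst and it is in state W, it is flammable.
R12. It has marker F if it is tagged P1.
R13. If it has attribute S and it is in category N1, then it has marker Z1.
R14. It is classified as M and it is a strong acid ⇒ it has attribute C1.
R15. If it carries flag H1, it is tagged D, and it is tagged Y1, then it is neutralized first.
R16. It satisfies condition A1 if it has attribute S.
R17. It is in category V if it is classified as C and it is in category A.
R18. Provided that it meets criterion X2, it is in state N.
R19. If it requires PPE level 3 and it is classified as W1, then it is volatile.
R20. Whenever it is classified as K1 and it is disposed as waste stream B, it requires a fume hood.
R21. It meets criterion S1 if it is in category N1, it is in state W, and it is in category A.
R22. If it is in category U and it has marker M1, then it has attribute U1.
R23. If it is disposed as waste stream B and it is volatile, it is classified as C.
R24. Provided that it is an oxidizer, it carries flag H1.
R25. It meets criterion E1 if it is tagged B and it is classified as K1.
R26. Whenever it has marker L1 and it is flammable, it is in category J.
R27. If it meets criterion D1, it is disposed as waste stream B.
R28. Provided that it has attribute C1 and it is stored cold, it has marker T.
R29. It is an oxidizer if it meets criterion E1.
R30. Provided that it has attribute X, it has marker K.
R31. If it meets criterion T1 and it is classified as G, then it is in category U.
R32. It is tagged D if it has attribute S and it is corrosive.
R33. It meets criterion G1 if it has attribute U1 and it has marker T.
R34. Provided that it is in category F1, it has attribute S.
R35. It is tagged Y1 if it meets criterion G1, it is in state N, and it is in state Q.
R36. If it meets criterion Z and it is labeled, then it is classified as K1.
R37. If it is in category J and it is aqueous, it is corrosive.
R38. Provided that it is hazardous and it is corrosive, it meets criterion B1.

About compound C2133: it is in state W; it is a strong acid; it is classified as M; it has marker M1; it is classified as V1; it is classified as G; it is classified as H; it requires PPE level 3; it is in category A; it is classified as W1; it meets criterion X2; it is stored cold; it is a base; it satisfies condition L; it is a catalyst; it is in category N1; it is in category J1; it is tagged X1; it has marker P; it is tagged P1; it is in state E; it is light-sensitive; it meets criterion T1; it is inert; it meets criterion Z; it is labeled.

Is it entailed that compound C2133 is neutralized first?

Yes

By R2 (it is light-sensitive, it is in category J1): it is disposed as waste stream B.
By R3 (it is classified as W1, it is tagged P1): it reacts with water.
By R8 (it is classified as H, it is a base, it satisfies condition L): it has attribute X.
By R10 (it is in state E, it is inert): it has marker L1.
By R11 (it is a catalyst, it is in state W): it is flammable.
By R14 (it is classified as M, it is a strong acid): it has attribute C1.
By R18 (it meets criterion X2): it is in state N.
By R19 (it requires PPE level 3, it is classified as W1): it is volatile.
By R21 (it is in category N1, it is in state W, it is in category A): it meets criterion S1.
By R23 (it is disposed as waste stream B, it is volatile): it is classified as C.
By R26 (it has marker L1, it is flammable): it is in category J.
By R28 (it has attribute C1, it is stored cold): it has marker T.
By R30 (it has attribute X): it has marker K.
By R31 (it meets criterion T1, it is classified as G): it is in category U.
By R36 (it meets criterion Z, it is labeled): it is classified as K1.
By R1 (it reacts with water, it is classified as M): it is aqueous.
By R4 (it has marker K, it has marker M1): it is tagged B.
By R5 (it meets criterion S1): it is in state Q.
By R17 (it is classified as C, it is in category A): it is in category V.
By R22 (it is in category U, it has marker M1): it has attribute U1.
By R25 (it is tagged B, it is classified as K1): it meets criterion E1.
By R29 (it meets criterion E1): it is an oxidizer.
By R33 (it has attribute U1, it has marker T): it meets criterion G1.
By R35 (it meets criterion G1, it is in state N, it is in state Q): it is tagged Y1.
By R37 (it is in category J, it is aqueous): it is corrosive.
By R9 (it is in category V, it is in category N1, it is in state W): it is in category F1.
By R24 (it is an oxidizer): it carries flag H1.
By R34 (it is in category F1): it has attribute S.
By R32 (it has attribute S, it is corrosive): it is tagged D.
By R15 (it carries flag H1, it is tagged D, it is tagged Y1): it is neutralized first.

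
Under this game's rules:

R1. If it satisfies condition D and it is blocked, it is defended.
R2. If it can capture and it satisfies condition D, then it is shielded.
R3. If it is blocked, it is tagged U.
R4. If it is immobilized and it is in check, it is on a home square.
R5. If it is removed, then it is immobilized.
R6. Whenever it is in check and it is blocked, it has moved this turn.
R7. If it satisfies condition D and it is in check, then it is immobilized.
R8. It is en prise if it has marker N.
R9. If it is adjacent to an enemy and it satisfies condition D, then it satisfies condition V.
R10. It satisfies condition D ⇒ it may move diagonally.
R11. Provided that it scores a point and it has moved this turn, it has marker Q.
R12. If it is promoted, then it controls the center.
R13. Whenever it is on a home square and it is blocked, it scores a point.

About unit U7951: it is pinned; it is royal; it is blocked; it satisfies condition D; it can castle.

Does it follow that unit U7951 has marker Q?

No

Forward chaining from the given facts derives: is defended, is tagged U, may move diagonally.
The only rule concluding "it has marker Q" is R11, which needs "it scores a point"; that is never established.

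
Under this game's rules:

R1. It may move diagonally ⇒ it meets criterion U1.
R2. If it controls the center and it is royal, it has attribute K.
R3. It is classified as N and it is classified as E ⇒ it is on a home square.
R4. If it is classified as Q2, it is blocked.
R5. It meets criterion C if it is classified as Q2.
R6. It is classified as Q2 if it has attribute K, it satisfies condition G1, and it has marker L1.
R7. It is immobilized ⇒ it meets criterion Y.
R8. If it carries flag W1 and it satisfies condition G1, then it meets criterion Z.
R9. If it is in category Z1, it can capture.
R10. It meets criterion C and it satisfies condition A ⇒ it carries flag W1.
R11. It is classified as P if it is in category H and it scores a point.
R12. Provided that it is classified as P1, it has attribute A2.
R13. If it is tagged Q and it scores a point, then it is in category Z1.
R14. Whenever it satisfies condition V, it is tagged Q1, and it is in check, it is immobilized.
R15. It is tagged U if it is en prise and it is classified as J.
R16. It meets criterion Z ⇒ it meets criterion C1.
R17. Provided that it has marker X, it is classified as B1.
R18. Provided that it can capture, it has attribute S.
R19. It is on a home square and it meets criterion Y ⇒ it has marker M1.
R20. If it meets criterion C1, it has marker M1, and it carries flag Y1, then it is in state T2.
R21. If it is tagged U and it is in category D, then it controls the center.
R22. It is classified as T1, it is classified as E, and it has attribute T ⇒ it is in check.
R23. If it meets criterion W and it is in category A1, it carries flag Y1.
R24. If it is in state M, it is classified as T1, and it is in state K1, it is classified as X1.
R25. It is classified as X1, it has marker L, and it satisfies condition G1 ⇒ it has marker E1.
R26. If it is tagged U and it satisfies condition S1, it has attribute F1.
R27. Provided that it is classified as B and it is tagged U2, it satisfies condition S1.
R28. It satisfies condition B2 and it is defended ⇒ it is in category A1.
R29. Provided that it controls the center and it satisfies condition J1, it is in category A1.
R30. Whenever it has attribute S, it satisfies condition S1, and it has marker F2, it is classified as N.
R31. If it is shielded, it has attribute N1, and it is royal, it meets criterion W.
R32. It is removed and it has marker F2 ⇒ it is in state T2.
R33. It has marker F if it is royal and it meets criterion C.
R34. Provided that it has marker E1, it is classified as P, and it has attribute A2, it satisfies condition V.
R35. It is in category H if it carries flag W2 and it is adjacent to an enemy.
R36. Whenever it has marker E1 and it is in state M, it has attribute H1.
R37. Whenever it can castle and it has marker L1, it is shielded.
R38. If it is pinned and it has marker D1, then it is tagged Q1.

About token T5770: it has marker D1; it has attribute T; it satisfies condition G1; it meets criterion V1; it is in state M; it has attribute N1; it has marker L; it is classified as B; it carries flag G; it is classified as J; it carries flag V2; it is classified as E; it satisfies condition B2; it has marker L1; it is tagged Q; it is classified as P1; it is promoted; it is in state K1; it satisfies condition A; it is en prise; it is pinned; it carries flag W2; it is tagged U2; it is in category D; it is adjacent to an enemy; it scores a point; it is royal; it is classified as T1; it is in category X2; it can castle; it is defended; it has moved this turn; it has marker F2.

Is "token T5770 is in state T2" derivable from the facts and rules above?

By R12 (it is classified as P1): it has attribute A2.
By R13 (it is tagged Q, it scores a point): it is in category Z1.
By R15 (it is en prise, it is classified as J): it is tagged U.
By R21 (it is tagged U, it is in category D): it controls the center.
By R22 (it is classified as T1, it is classified as E, it has attribute T): it is in check.
By R24 (it is in state M, it is classified as T1, it is in state K1): it is classified as X1.
By R25 (it is classified as X1, it has marker L, it satisfies condition G1): it has marker E1.
By R27 (it is classified as B, it is tagged U2): it satisfies condition S1.
By R28 (it satisfies condition B2, it is defended): it is in category A1.
By R35 (it carries flag W2, it is adjacent to an enemy): it is in category H.
By R37 (it can castle, it has marker L1): it is shielded.
By R38 (it is pinned, it has marker D1): it is tagged Q1.
By R2 (it controls the center, it is royal): it has attribute K.
By R6 (it has attribute K, it satisfies condition G1, it has marker L1): it is classified as Q2.
By R9 (it is in category Z1): it can capture.
By R11 (it is in category H, it scores a point): it is classified as P.
By R18 (it can capture): it has attribute S.
By R30 (it has attribute S, it satisfies condition S1, it has marker F2): it is classified as N.
By R31 (it is shielded, it has attribute N1, it is royal): it meets criterion W.
By R34 (it has marker E1, it is classified as P, it has attribute A2): it satisfies condition V.
By R3 (it is classified as N, it is classified as E): it is on a home square.
By R5 (it is classified as Q2): it meets criterion C.
By R10 (it meets criterion C, it satisfies condition A): it carries flag W1.
By R14 (it satisfies condition V, it is tagged Q1, it is in check): it is immobilized.
By R23 (it meets criterion W, it is in category A1): it carries flag Y1.
By R7 (it is immobilized): it meets criterion Y.
By R8 (it carries flag W1, it satisfies condition G1): it meets criterion Z.
By R16 (it meets criterion Z): it meets criterion C1.
By R19 (it is on a home square, it meets criterion Y): it has marker M1.
By R20 (it meets criterion C1, it has marker M1, it carries flag Y1): it is in state T2.

Yes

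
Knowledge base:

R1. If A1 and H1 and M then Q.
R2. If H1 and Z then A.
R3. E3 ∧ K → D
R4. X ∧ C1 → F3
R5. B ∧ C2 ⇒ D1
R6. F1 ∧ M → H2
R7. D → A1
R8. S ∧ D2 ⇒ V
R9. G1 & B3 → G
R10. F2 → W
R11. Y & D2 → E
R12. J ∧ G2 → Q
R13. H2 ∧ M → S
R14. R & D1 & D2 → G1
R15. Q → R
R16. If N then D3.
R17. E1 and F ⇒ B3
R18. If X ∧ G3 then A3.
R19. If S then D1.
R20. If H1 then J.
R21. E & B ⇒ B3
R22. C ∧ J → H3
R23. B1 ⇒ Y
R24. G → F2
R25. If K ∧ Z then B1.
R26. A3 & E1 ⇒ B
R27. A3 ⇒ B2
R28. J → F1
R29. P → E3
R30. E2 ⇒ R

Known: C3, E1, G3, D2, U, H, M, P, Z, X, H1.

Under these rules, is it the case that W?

No

Forward chaining from the given facts derives: A, A3, J, B, B2, F1, E3, H2, S, D1, V.
The only rule concluding W is R10, which needs F2; that is never established.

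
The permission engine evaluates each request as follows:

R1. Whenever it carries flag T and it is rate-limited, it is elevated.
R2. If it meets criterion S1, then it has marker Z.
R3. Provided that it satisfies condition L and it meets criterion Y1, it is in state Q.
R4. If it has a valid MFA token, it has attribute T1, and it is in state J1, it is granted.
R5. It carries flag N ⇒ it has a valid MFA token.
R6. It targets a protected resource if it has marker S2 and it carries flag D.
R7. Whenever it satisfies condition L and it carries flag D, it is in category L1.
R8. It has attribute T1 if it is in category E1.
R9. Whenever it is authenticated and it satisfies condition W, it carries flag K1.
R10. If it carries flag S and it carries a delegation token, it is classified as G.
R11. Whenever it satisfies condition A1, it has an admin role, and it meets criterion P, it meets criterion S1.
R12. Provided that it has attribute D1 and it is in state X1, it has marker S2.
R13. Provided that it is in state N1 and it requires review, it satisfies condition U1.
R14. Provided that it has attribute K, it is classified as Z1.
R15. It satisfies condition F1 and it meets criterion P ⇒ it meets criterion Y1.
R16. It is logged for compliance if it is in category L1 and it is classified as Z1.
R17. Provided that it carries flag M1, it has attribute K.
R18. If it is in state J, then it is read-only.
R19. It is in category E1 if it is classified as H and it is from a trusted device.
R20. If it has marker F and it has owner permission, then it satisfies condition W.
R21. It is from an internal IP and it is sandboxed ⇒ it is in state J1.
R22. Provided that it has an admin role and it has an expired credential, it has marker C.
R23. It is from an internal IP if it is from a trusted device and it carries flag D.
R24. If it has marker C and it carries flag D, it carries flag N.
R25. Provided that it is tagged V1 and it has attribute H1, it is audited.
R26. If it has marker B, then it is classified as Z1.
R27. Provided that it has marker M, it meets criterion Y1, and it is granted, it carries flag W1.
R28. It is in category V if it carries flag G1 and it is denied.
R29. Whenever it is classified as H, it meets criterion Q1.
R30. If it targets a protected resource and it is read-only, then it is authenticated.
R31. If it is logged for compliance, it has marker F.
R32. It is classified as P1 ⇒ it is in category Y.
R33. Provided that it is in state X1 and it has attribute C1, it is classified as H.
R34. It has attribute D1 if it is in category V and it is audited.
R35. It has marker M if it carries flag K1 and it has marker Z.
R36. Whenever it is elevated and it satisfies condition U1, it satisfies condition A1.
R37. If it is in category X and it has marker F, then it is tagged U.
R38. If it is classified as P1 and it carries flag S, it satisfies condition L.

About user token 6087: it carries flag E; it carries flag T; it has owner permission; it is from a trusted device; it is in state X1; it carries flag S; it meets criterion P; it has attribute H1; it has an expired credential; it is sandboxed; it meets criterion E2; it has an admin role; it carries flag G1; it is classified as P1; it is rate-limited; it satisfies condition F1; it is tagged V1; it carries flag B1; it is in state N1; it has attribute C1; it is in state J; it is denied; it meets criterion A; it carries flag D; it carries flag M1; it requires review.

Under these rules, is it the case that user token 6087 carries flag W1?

By R1 (it carries flag T, it is rate-limited): it is elevated.
By R13 (it is in state N1, it requires review): it satisfies condition U1.
By R15 (it satisfies condition F1, it meets criterion P): it meets criterion Y1.
By R17 (it carries flag M1): it has attribute K.
By R18 (it is in state J): it is read-only.
By R22 (it has an admin role, it has an expired credential): it has marker C.
By R23 (it is from a trusted device, it carries flag D): it is from an internal IP.
By R24 (it has marker C, it carries flag D): it carries flag N.
By R25 (it is tagged V1, it has attribute H1): it is audited.
By R28 (it carries flag G1, it is denied): it is in category V.
By R33 (it is in state X1, it has attribute C1): it is classified as H.
By R34 (it is in category V, it is audited): it has attribute D1.
By R36 (it is elevated, it satisfies condition U1): it satisfies condition A1.
By R38 (it is classified as P1, it carries flag S): it satisfies condition L.
By R5 (it carries flag N): it has a valid MFA token.
By R7 (it satisfies condition L, it carries flag D): it is in category L1.
By R11 (it satisfies condition A1, it has an admin role, it meets criterion P): it meets criterion S1.
By R12 (it has attribute D1, it is in state X1): it has marker S2.
By R14 (it has attribute K): it is classified as Z1.
By R16 (it is in category L1, it is classified as Z1): it is logged for compliance.
By R19 (it is classified as H, it is from a trusted device): it is in category E1.
By R21 (it is from an internal IP, it is sandboxed): it is in state J1.
By R31 (it is logged for compliance): it has marker F.
By R2 (it meets criterion S1): it has marker Z.
By R6 (it has marker S2, it carries flag D): it targets a protected resource.
By R8 (it is in category E1): it has attribute T1.
By R20 (it has marker F, it has owner permission): it satisfies condition W.
By R30 (it targets a protected resource, it is read-only): it is authenticated.
By R4 (it has a valid MFA token, it has attribute T1, it is in state J1): it is granted.
By R9 (it is authenticated, it satisfies condition W): it carries flag K1.
By R35 (it carries flag K1, it has marker Z): it has marker M.
By R27 (it has marker M, it meets criterion Y1, it is granted): it carries flag W1.

Yes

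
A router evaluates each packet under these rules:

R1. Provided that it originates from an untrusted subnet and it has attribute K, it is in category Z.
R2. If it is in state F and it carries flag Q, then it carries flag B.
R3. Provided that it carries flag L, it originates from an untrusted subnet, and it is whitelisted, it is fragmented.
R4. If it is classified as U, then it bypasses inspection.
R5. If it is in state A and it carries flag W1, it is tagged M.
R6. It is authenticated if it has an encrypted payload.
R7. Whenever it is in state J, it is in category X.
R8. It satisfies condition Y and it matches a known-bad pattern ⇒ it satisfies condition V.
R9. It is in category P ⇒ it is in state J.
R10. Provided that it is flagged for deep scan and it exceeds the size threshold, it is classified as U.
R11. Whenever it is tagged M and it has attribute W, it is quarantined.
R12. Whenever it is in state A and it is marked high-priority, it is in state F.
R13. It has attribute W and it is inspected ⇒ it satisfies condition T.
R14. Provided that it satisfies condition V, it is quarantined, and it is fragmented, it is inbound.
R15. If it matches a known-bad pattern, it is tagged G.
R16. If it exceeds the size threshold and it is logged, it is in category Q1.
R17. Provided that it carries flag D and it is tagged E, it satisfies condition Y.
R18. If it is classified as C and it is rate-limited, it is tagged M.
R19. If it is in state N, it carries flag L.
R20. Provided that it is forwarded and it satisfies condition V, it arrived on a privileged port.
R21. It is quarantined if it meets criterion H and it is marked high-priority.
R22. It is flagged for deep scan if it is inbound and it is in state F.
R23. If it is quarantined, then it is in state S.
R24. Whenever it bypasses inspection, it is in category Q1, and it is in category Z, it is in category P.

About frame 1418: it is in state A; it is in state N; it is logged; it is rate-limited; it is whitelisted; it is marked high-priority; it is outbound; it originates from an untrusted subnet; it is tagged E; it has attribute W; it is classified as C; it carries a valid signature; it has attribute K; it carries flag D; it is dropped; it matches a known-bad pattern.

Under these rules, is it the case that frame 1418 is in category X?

No

Forward chaining from the given facts derives: is in category Z, is in state F, is tagged G, satisfies condition Y, is tagged M, carries flag L, is fragmented, satisfies condition V, is quarantined, is inbound, is flagged for deep scan, is in state S.
The only rule concluding "it is in category X" is R7, which needs "it is in state J"; that is never established.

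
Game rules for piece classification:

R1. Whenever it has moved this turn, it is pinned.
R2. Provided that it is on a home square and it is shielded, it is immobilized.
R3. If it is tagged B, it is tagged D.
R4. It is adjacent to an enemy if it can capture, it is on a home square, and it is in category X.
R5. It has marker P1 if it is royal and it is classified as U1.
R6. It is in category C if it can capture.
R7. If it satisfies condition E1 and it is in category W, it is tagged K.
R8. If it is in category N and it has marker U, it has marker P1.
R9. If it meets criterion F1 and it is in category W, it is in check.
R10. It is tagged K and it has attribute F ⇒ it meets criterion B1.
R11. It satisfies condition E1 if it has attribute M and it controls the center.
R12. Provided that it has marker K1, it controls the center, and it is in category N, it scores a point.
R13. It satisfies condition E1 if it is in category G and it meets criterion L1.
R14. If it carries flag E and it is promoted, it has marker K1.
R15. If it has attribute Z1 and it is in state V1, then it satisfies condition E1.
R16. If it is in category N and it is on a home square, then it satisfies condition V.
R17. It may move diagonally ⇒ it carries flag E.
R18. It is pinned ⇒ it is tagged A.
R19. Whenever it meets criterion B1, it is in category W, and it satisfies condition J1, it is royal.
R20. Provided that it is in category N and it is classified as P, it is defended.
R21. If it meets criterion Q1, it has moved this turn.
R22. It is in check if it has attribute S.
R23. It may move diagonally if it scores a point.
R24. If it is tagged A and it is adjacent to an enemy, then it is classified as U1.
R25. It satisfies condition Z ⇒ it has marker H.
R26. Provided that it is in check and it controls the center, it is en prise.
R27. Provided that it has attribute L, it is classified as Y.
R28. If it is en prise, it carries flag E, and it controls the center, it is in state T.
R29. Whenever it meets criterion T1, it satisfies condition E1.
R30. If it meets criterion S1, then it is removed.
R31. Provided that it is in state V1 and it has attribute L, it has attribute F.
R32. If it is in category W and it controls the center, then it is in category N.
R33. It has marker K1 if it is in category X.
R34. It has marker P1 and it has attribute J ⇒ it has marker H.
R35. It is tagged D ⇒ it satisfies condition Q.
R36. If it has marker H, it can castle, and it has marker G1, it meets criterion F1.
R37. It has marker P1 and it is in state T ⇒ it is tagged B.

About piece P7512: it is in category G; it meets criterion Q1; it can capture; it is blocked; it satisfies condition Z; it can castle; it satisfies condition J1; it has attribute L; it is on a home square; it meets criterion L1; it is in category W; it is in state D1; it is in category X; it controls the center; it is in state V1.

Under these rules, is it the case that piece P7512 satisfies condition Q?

Forward chaining from the given facts derives: is adjacent to an enemy, is in category C, satisfies condition E1, has moved this turn, has marker H, is classified as Y, has attribute F, is in category N, has marker K1, is pinned, is tagged K, meets criterion B1, scores a point, satisfies condition V, is tagged A, is royal, may move diagonally, is classified as U1, has marker P1, carries flag E.
The only rule concluding "it satisfies condition Q" is R35, which needs "it is tagged D"; that is never established.

No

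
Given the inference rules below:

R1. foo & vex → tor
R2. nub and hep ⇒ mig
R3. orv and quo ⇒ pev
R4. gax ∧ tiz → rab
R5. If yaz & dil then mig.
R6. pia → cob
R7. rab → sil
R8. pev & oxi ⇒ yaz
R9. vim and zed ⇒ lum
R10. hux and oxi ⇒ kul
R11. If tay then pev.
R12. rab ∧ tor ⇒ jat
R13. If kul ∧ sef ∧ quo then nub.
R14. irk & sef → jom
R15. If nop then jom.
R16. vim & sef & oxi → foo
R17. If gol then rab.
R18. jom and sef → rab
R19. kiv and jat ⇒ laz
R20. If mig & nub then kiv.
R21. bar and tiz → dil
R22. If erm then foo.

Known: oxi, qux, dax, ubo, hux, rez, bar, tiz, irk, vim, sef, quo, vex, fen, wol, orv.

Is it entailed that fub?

Forward chaining from the given facts derives: pev, yaz, kul, nub, jom, foo, rab, dil, tor, mig, sil, jat, kiv, laz.
No rule has fub as its conclusion, and it is not among the given facts.

No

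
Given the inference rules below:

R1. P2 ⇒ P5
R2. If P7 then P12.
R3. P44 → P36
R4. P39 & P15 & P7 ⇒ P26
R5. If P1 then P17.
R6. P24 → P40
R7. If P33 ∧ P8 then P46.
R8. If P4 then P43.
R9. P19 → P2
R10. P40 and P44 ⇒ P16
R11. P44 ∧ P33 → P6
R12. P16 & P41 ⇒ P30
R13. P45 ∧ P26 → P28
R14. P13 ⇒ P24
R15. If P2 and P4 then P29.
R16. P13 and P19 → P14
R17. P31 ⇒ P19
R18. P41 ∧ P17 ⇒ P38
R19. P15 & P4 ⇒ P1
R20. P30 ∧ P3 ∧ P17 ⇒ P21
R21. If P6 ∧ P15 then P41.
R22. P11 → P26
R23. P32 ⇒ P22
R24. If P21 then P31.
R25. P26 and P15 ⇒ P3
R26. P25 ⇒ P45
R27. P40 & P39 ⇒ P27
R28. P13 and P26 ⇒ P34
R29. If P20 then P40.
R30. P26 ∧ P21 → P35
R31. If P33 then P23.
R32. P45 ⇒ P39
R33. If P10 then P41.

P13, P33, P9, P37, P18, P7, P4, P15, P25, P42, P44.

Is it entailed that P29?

P6  (by R11: P44, P33)
P24  (by R14: P13)
P1  (by R19: P15, P4)
P41  (by R21: P6, P15)
P45  (by R26: P25)
P39  (by R32: P45)
P26  (by R4: P39, P15, P7)
P17  (by R5: P1)
P40  (by R6: P24)
P16  (by R10: P40, P44)
P30  (by R12: P16, P41)
P3  (by R25: P26, P15)
P21  (by R20: P30, P3, P17)
P31  (by R24: P21)
P19  (by R17: P31)
P2  (by R9: P19)
P29  (by R15: P2, P4)

Yes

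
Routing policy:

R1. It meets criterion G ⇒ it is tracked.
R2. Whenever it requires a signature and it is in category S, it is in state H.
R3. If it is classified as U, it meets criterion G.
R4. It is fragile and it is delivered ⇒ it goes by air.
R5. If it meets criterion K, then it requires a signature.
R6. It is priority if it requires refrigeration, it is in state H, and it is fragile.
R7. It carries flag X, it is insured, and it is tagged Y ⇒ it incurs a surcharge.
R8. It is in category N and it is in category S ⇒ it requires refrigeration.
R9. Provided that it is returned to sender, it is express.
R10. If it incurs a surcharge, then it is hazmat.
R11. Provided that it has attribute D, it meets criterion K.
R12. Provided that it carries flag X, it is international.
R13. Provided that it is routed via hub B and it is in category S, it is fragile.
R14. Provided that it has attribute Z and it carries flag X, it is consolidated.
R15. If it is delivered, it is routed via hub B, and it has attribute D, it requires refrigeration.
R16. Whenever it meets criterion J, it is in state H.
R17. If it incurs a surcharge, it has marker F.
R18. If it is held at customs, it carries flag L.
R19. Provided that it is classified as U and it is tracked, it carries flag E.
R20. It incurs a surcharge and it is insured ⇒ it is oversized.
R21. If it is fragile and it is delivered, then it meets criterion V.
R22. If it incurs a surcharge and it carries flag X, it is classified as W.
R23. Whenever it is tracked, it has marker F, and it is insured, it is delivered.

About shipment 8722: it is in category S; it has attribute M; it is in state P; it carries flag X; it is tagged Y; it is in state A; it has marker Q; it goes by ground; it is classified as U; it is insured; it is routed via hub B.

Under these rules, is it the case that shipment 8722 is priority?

No

Forward chaining from the given facts derives: meets criterion G, incurs a surcharge, is hazmat, is international, is fragile, has marker F, is oversized, is classified as W, is tracked, carries flag E, is delivered, goes by air, meets criterion V.
The only rule concluding "it is priority" is R6, which needs "it requires refrigeration"; that is never established.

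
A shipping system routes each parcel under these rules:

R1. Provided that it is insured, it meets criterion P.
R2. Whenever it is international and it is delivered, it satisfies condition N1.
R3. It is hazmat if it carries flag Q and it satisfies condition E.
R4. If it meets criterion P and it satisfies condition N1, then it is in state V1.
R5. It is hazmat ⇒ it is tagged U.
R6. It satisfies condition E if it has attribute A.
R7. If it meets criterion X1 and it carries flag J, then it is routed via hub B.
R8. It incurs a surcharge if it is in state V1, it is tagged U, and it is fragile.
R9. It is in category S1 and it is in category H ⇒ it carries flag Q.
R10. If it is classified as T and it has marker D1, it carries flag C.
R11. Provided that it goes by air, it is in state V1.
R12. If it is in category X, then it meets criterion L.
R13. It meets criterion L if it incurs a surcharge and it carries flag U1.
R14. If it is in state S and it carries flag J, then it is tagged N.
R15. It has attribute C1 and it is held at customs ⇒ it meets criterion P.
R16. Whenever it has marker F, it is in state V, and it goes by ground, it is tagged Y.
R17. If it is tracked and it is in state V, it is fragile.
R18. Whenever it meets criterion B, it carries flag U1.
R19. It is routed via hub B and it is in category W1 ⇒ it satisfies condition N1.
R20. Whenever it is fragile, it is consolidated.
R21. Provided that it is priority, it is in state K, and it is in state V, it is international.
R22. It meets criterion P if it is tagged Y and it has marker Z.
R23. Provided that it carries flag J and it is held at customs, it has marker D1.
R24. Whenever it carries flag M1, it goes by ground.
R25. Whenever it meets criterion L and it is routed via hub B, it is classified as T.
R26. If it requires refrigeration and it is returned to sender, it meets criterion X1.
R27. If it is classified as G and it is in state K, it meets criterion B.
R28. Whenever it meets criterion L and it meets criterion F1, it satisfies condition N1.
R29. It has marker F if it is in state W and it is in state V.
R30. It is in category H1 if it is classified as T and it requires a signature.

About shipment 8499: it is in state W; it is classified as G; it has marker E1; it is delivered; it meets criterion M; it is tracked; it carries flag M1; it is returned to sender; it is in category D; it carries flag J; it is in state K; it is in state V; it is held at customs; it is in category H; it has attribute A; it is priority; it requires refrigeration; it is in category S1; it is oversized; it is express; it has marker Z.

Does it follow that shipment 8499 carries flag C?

By R6 (it has attribute A): it satisfies condition E.
By R9 (it is in category S1, it is in category H): it carries flag Q.
By R17 (it is tracked, it is in state V): it is fragile.
By R21 (it is priority, it is in state K, it is in state V): it is international.
By R23 (it carries flag J, it is held at customs): it has marker D1.
By R24 (it carries flag M1): it goes by ground.
By R26 (it requires refrigeration, it is returned to sender): it meets criterion X1.
By R27 (it is classified as G, it is in state K): it meets criterion B.
By R29 (it is in state W, it is in state V): it has marker F.
By R2 (it is international, it is delivered): it satisfies condition N1.
By R3 (it carries flag Q, it satisfies condition E): it is hazmat.
By R5 (it is hazmat): it is tagged U.
By R7 (it meets criterion X1, it carries flag J): it is routed via hub B.
By R16 (it has marker F, it is in state V, it goes by ground): it is tagged Y.
By R18 (it meets criterion B): it carries flag U1.
By R22 (it is tagged Y, it has marker Z): it meets criterion P.
By R4 (it meets criterion P, it satisfies condition N1): it is in state V1.
By R8 (it is in state V1, it is tagged U, it is fragile): it incurs a surcharge.
By R13 (it incurs a surcharge, it carries flag U1): it meets criterion L.
By R25 (it meets criterion L, it is routed via hub B): it is classified as T.
By R10 (it is classified as T, it has marker D1): it carries flag C.

Yes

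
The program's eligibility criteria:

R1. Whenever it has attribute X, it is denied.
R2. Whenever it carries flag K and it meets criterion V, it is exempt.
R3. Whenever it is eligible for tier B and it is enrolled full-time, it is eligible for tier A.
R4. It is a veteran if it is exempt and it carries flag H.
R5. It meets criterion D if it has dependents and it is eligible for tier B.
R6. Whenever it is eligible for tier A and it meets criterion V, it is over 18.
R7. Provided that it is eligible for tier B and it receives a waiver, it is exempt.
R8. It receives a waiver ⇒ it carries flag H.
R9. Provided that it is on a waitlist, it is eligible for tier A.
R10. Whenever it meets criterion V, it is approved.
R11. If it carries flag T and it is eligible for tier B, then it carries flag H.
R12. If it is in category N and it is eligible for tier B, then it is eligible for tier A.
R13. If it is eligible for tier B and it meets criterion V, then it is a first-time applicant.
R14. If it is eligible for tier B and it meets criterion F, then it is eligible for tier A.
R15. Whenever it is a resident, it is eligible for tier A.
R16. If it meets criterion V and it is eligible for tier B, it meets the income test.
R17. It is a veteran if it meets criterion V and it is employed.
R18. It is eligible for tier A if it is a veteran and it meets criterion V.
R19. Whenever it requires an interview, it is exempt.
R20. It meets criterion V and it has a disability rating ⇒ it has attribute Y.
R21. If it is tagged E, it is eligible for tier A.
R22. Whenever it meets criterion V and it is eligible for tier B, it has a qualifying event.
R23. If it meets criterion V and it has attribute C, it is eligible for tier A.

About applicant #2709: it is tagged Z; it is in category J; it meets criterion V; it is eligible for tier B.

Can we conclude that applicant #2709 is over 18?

Forward chaining from the given facts derives: is approved, is a first-time applicant, meets the income test, has a qualifying event.
The only rule concluding "it is over 18" is R6, which needs "it is eligible for tier A"; that is never established.

No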